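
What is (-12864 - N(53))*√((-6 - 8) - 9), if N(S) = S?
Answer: -12917*I*√23 ≈ -61948.0*I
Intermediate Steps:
(-12864 - N(53))*√((-6 - 8) - 9) = (-12864 - 1*53)*√((-6 - 8) - 9) = (-12864 - 53)*√(-14 - 9) = -12917*I*√23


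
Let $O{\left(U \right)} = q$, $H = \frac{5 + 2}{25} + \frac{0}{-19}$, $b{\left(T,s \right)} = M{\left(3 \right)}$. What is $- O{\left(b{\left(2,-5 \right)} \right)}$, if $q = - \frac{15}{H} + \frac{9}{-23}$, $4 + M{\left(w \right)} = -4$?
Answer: $\frac{8688}{161} \approx 53.963$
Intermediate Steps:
$M{\left(w \right)} = -8$ ($M{\left(w \right)} = -4 - 4 = -8$)
$b{\left(T,s \right)} = -8$
$H = \frac{7}{25}$ ($H = 7 \cdot \frac{1}{25} + 0 \left(- \frac{1}{19}\right) = \frac{7}{25} + 0 = \frac{7}{25} \approx 0.28$)
$q = - \frac{8688}{161}$ ($q = - \frac{15}{\frac{7}{25}} + \frac{9}{-23} = \left(-15\right) \frac{25}{7} + 9 \left(- \frac{1}{23}\right) = - \frac{375}{7} - \frac{9}{23} = - \frac{8688}{161} \approx -53.963$)
$O{\left(U \right)} = - \frac{8688}{161}$
$- O{\left(b{\left(2,-5 \right)} \right)} = \left(-1\right) \left(- \frac{8688}{161}\right) = \frac{8688}{161}$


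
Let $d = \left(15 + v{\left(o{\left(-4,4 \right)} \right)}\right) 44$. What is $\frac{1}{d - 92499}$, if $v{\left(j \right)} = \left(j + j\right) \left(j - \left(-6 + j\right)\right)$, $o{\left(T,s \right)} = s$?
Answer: $- \frac{1}{89727} \approx -1.1145 \cdot 10^{-5}$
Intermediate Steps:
$v{\left(j \right)} = 12 j$ ($v{\left(j \right)} = 2 j 6 = 12 j$)
$d = 2772$ ($d = \left(15 + 12 \cdot 4\right) 44 = \left(15 + 48\right) 44 = 63 \cdot 44 = 2772$)
$\frac{1}{d - 92499} = \frac{1}{2772 - 92499} = \frac{1}{-89727} = - \frac{1}{89727}$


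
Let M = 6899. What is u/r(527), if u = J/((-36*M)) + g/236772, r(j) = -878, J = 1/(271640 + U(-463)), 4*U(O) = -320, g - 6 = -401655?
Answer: 752486365040137/389472504659231040 ≈ 0.0019321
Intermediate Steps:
g = -401649 (g = 6 - 401655 = -401649)
U(O) = -80 (U(O) = (¼)*(-320) = -80)
J = 1/271560 (J = 1/(271640 - 80) = 1/271560 ≈ 3.6824e-6)
u = -752486365040137/443590552003680 (u = 1/(271560*((-36*6899))) - 401649/236772 = (1/271560)/(-248364) - 401649*1/236772 = (1/271560)*(-1/248364) - 133883/78924 = -1/67445727840 - 133883/78924 = -752486365040137/443590552003680 ≈ -1.6964)
u/r(527) = -752486365040137/443590552003680/(-878) = -752486365040137/443590552003680*(-1/878) = 752486365040137/389472504659231040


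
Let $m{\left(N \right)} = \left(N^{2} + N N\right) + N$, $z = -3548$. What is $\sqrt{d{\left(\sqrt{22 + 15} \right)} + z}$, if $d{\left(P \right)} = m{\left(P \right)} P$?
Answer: $\sqrt{-3511 + 74 \sqrt{37}} \approx 55.325 i$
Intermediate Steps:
$m{\left(N \right)} = N + 2 N^{2}$ ($m{\left(N \right)} = \left(N^{2} + N^{2}\right) + N = 2 N^{2} + N = N + 2 N^{2}$)
$d{\left(P \right)} = P^{2} \left(1 + 2 P\right)$ ($d{\left(P \right)} = P \left(1 + 2 P\right) P = P^{2} \left(1 + 2 P\right)$)
$\sqrt{d{\left(\sqrt{22 + 15} \right)} + z} = \sqrt{\left(\sqrt{22 + 15}\right)^{2} \left(1 + 2 \sqrt{22 + 15}\right) - 3548} = \sqrt{\left(\sqrt{37}\right)^{2} \left(1 + 2 \sqrt{37}\right) - 3548} = \sqrt{37 \left(1 + 2 \sqrt{37}\right) - 3548} = \sqrt{\left(37 + 74 \sqrt{37}\right) - 3548} = \sqrt{-3511 + 74 \sqrt{37}}$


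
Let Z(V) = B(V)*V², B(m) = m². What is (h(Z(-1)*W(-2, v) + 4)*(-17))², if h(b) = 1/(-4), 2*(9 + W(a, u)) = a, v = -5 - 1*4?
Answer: 289/16 ≈ 18.063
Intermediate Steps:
v = -9 (v = -5 - 4 = -9)
W(a, u) = -9 + a/2
Z(V) = V⁴ (Z(V) = V²*V² = V⁴)
h(b) = -¼
(h(Z(-1)*W(-2, v) + 4)*(-17))² = (-¼*(-17))² = (17/4)² = 289/16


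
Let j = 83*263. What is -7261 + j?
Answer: 14568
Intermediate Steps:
j = 21829
-7261 + j = -7261 + 21829 = 14568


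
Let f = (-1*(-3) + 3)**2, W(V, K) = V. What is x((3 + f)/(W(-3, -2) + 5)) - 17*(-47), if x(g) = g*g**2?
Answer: 65711/8 ≈ 8213.9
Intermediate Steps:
f = 36 (f = (3 + 3)**2 = 6**2 = 36)
x(g) = g**3
x((3 + f)/(W(-3, -2) + 5)) - 17*(-47) = ((3 + 36)/(-3 + 5))**3 - 17*(-47) = (39/2)**3 + 799 = 59319/8 + 799 = 65711/8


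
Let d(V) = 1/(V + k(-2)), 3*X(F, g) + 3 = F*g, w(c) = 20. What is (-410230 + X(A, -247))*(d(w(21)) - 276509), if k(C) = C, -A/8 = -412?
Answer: 10177323698605/54 ≈ 1.8847e+11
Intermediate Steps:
A = 3296 (A = -8*(-412) = 3296)
X(F, g) = -1 + F*g/3 (X(F, g) = -1 + (F*g)/3 = -1 + F*g/3)
d(V) = 1/(-2 + V) (d(V) = 1/(V - 2) = 1/(-2 + V))
(-410230 + X(A, -247))*(d(w(21)) - 276509) = (-410230 + (-1 + (1/3)*3296*(-247)))*(1/(-2 + 20) - 276509) = (-410230 + (-1 - 814112/3))*(1/18 - 276509) = (-410230 - 814115/3)*(1/18 - 276509) = -2044805/3*(-4977161/18) = 10177323698605/54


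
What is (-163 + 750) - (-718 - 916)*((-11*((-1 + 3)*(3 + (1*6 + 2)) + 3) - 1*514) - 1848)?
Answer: -4308271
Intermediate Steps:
(-163 + 750) - (-718 - 916)*((-11*((-1 + 3)*(3 + (1*6 + 2)) + 3) - 1*514) - 1848) = 587 - (-1634)*((-11*(2*(3 + (6 + 2)) + 3) - 514) - 1848) = 587 - (-1634)*((-11*(2*(3 + 8) + 3) - 514) - 1848) = 587 - (-1634)*((-11*(2*11 + 3) - 514) - 1848) = 587 - (-1634)*((-11*(22 + 3) - 514) - 1848) = 587 - (-1634)*((-11*25 - 514) - 1848) = 587 - (-1634)*((-275 - 514) - 1848) = 587 - (-1634)*(-789 - 1848) = 587 - (-1634)*(-2637) = 587 - 1*4308858 = 587 - 4308858 = -4308271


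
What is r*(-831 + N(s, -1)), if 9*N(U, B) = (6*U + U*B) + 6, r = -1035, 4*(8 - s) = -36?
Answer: 849620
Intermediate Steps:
s = 17 (s = 8 - ¼*(-36) = 8 + 9 = 17)
N(U, B) = ⅔ + 2*U/3 + B*U/9 (N(U, B) = ((6*U + U*B) + 6)/9 = ((6*U + B*U) + 6)/9 = (6 + 6*U + B*U)/9 = ⅔ + 2*U/3 + B*U/9)
r*(-831 + N(s, -1)) = -1035*(-831 + (⅔ + (⅔)*17 + (⅑)*(-1)*17)) = -1035*(-831 + (⅔ + 34/3 - 17/9)) = -1035*(-831 + 91/9) = -1035*(-7388/9) = 849620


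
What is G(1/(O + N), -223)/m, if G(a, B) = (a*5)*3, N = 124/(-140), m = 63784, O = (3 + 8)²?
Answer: 75/38306848 ≈ 1.9579e-6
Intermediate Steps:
O = 121 (O = 11² = 121)
N = -31/35 (N = 124*(-1/140) = -31/35 ≈ -0.88571)
G(a, B) = 15*a (G(a, B) = (5*a)*3 = 15*a)
G(1/(O + N), -223)/m = (15/(121 - 31/35))/63784 = (15/(4204/35))*(1/63784) = (15*(35/4204))*(1/63784) = (525/4204)*(1/63784) = 75/38306848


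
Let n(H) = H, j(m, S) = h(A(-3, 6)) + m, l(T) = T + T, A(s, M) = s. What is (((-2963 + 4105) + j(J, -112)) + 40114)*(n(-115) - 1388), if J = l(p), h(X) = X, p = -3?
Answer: -61994241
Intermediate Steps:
l(T) = 2*T
J = -6 (J = 2*(-3) = -6)
j(m, S) = -3 + m
(((-2963 + 4105) + j(J, -112)) + 40114)*(n(-115) - 1388) = (((-2963 + 4105) + (-3 - 6)) + 40114)*(-115 - 1388) = ((1142 - 9) + 40114)*(-1503) = (1133 + 40114)*(-1503) = 41247*(-1503) = -61994241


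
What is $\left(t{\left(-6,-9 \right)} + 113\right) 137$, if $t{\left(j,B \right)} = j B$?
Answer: $22879$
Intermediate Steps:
$t{\left(j,B \right)} = B j$
$\left(t{\left(-6,-9 \right)} + 113\right) 137 = \left(\left(-9\right) \left(-6\right) + 113\right) 137 = \left(54 + 113\right) 137 = 167 \cdot 137 = 22879$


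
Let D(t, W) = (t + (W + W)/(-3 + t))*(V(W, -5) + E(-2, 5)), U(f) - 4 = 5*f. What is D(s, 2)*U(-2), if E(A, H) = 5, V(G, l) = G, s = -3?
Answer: 154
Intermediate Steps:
U(f) = 4 + 5*f
D(t, W) = (5 + W)*(t + 2*W/(-3 + t)) (D(t, W) = (t + (W + W)/(-3 + t))*(W + 5) = (t + (2*W)/(-3 + t))*(5 + W) = (t + 2*W/(-3 + t))*(5 + W) = (5 + W)*(t + 2*W/(-3 + t)))
D(s, 2)*U(-2) = ((-15*(-3) + 2*2² + 5*(-3)² + 10*2 + 2*(-3)² - 3*2*(-3))/(-3 - 3))*(4 + 5*(-2)) = ((45 + 2*4 + 5*9 + 20 + 2*9 + 18)/(-6))*(4 - 10) = -(45 + 8 + 45 + 20 + 18 + 18)/6*(-6) = -⅙*154*(-6) = -77/3*(-6) = 154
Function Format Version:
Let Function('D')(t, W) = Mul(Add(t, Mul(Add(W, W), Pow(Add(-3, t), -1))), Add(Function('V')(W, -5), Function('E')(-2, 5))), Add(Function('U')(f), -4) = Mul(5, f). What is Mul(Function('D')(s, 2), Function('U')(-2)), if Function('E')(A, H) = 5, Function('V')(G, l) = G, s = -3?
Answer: 154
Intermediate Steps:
Function('U')(f) = Add(4, Mul(5, f))
Function('D')(t, W) = Mul(Add(5, W), Add(t, Mul(2, W, Pow(Add(-3, t), -1)))) (Function('D')(t, W) = Mul(Add(t, Mul(Add(W, W), Pow(Add(-3, t), -1))), Add(W, 5)) = Mul(Add(t, Mul(Mul(2, W), Pow(Add(-3, t), -1))), Add(5, W)) = Mul(Add(t, Mul(2, W, Pow(Add(-3, t), -1))), Add(5, W)) = Mul(Add(5, W), Add(t, Mul(2, W, Pow(Add(-3, t), -1)))))
Mul(Function('D')(s, 2), Function('U')(-2)) = Mul(Mul(Pow(Add(-3, -3), -1), Add(Mul(-15, -3), Mul(2, Pow(2, 2)), Mul(5, Pow(-3, 2)), Mul(10, 2), Mul(2, Pow(-3, 2)), Mul(-3, 2, -3))), Add(4, Mul(5, -2))) = Mul(Mul(Pow(-6, -1), Add(45, Mul(2, 4), Mul(5, 9), 20, Mul(2, 9), 18)), Add(4, -10)) = Mul(Mul(Rational(-1, 6), Add(45, 8, 45, 20, 18, 18)), -6) = Mul(Mul(Rational(-1, 6), 154), -6) = Mul(Rational(-77, 3), -6) = 154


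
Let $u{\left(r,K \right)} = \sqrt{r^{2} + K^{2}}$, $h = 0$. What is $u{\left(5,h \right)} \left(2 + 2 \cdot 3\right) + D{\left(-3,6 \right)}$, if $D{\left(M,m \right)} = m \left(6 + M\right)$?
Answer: $58$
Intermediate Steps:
$u{\left(r,K \right)} = \sqrt{K^{2} + r^{2}}$
$u{\left(5,h \right)} \left(2 + 2 \cdot 3\right) + D{\left(-3,6 \right)} = \sqrt{0^{2} + 5^{2}} \left(2 + 2 \cdot 3\right) + 6 \left(6 - 3\right) = \sqrt{0 + 25} \left(2 + 6\right) + 6 \cdot 3 = \sqrt{25} \cdot 8 + 18 = 5 \cdot 8 + 18 = 40 + 18 = 58$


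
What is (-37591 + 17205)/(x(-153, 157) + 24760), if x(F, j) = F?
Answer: -20386/24607 ≈ -0.82846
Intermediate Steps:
(-37591 + 17205)/(x(-153, 157) + 24760) = (-37591 + 17205)/(-153 + 24760) = -20386/24607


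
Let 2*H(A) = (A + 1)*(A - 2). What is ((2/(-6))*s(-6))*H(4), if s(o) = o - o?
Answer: 0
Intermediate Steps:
H(A) = (1 + A)*(-2 + A)/2 (H(A) = ((A + 1)*(A - 2))/2 = ((1 + A)*(-2 + A))/2 = (1 + A)*(-2 + A)/2)
s(o) = 0
((2/(-6))*s(-6))*H(4) = ((2/(-6))*0)*(-1 + (½)*4² - ½*4) = ((2*(-⅙))*0)*(-1 + (½)*16 - 2) = (-⅓*0)*(-1 + 8 - 2) = 0*5 = 0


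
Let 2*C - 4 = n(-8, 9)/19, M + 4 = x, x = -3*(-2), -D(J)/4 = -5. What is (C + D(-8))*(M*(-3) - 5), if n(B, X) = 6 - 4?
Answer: -4609/19 ≈ -242.58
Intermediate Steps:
D(J) = 20 (D(J) = -4*(-5) = 20)
n(B, X) = 2
x = 6
M = 2 (M = -4 + 6 = 2)
C = 39/19 (C = 2 + (2/19)/2 = 2 + (2*(1/19))/2 = 2 + (1/2)*(2/19) = 2 + 1/19 = 39/19 ≈ 2.0526)
(C + D(-8))*(M*(-3) - 5) = (39/19 + 20)*(2*(-3) - 5) = 419*(-6 - 5)/19 = (419/19)*(-11) = -4609/19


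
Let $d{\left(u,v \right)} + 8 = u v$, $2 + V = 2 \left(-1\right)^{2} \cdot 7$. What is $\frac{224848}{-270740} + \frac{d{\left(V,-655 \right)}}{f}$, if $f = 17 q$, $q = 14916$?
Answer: $- \frac{3696583711}{4290755205} \approx -0.86152$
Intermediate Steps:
$V = 12$ ($V = -2 + 2 \left(-1\right)^{2} \cdot 7 = -2 + 2 \cdot 1 \cdot 7 = -2 + 2 \cdot 7 = -2 + 14 = 12$)
$f = 253572$ ($f = 17 \cdot 14916 = 253572$)
$d{\left(u,v \right)} = -8 + u v$
$\frac{224848}{-270740} + \frac{d{\left(V,-655 \right)}}{f} = \frac{224848}{-270740} + \frac{-8 + 12 \left(-655\right)}{253572} = 224848 \left(- \frac{1}{270740}\right) + \left(-8 - 7860\right) \frac{1}{253572} = - \frac{56212}{67685} - \frac{1967}{63393} = - \frac{3696583711}{4290755205}$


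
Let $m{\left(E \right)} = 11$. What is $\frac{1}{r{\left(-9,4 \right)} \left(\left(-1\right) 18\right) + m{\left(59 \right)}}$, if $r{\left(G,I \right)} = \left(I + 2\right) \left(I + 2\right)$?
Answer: $- \frac{1}{637} \approx -0.0015699$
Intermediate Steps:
$r{\left(G,I \right)} = \left(2 + I\right)^{2}$ ($r{\left(G,I \right)} = \left(2 + I\right) \left(2 + I\right) = \left(2 + I\right)^{2}$)
$\frac{1}{r{\left(-9,4 \right)} \left(\left(-1\right) 18\right) + m{\left(59 \right)}} = \frac{1}{\left(2 + 4\right)^{2} \left(\left(-1\right) 18\right) + 11} = \frac{1}{6^{2} \left(-18\right) + 11} = \frac{1}{36 \left(-18\right) + 11} = \frac{1}{-648 + 11} = \frac{1}{-637} = - \frac{1}{637}$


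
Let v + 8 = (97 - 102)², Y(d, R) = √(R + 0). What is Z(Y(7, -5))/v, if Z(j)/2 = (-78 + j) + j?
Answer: -156/17 + 4*I*√5/17 ≈ -9.1765 + 0.52613*I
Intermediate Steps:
Y(d, R) = √R
Z(j) = -156 + 4*j (Z(j) = 2*((-78 + j) + j) = 2*(-78 + 2*j) = -156 + 4*j)
v = 17 (v = -8 + (97 - 102)² = -8 + (-5)² = -8 + 25 = 17)
Z(Y(7, -5))/v = (-156 + 4*√(-5))/17 = (-156 + 4*(I*√5))*(1/17) = (-156 + 4*I*√5)*(1/17) = -156/17 + 4*I*√5/17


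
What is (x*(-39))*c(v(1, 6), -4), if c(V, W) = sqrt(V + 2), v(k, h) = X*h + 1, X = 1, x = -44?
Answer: 5148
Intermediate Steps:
v(k, h) = 1 + h (v(k, h) = 1*h + 1 = h + 1 = 1 + h)
c(V, W) = sqrt(2 + V)
(x*(-39))*c(v(1, 6), -4) = (-44*(-39))*sqrt(2 + (1 + 6)) = 1716*sqrt(2 + 7) = 1716*sqrt(9) = 1716*3 = 5148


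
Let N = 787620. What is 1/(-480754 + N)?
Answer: 1/306866 ≈ 3.2588e-6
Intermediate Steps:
1/(-480754 + N) = 1/(-480754 + 787620) = 1/306866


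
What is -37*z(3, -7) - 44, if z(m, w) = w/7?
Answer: -7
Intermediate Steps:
z(m, w) = w/7 (z(m, w) = w*(⅐) = w/7)
-37*z(3, -7) - 44 = -37*(-7)/7 - 44 = -37*(-1) - 44 = 37 - 44 = -7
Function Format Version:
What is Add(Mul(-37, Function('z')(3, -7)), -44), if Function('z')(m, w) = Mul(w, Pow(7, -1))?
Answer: -7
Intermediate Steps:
Function('z')(m, w) = Mul(Rational(1, 7), w) (Function('z')(m, w) = Mul(w, Rational(1, 7)) = Mul(Rational(1, 7), w))
Add(Mul(-37, Function('z')(3, -7)), -44) = Add(Mul(-37, Mul(Rational(1, 7), -7)), -44) = Add(Mul(-37, -1), -44) = Add(37, -44) = -7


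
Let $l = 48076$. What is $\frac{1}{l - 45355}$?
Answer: $\frac{1}{2721} \approx 0.00036751$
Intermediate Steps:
$\frac{1}{l - 45355} = \frac{1}{48076 - 45355} = \frac{1}{2721}$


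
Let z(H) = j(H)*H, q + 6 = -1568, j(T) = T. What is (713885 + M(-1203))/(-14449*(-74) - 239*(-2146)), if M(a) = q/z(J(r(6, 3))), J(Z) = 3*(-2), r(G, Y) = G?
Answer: 12849143/28478160 ≈ 0.45119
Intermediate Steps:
J(Z) = -6
q = -1574 (q = -6 - 1568 = -1574)
z(H) = H² (z(H) = H*H = H²)
M(a) = -787/18 (M(a) = -1574/((-6)²) = -1574/36 = -1574*1/36 = -787/18)
(713885 + M(-1203))/(-14449*(-74) - 239*(-2146)) = (713885 - 787/18)/(-14449*(-74) - 239*(-2146)) = 12849143/(18*(1069226 + 512894)) = (12849143/18)/1582120 = (12849143/18)*(1/1582120) = 12849143/28478160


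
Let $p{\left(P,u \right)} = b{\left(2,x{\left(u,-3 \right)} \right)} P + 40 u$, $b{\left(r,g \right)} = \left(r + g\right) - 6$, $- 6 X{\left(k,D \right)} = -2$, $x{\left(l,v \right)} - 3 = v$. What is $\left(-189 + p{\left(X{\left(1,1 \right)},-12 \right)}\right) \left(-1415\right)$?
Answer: $\frac{2845565}{3} \approx 9.4852 \cdot 10^{5}$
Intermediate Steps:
$x{\left(l,v \right)} = 3 + v$
$X{\left(k,D \right)} = \frac{1}{3}$ ($X{\left(k,D \right)} = \left(- \frac{1}{6}\right) \left(-2\right) = \frac{1}{3}$)
$b{\left(r,g \right)} = -6 + g + r$ ($b{\left(r,g \right)} = \left(g + r\right) - 6 = -6 + g + r$)
$p{\left(P,u \right)} = - 4 P + 40 u$ ($p{\left(P,u \right)} = \left(-6 + \left(3 - 3\right) + 2\right) P + 40 u = \left(-6 + 0 + 2\right) P + 40 u = - 4 P + 40 u$)
$\left(-189 + p{\left(X{\left(1,1 \right)},-12 \right)}\right) \left(-1415\right) = \left(-189 + \left(\left(-4\right) \frac{1}{3} + 40 \left(-12\right)\right)\right) \left(-1415\right) = \left(-189 - \frac{1444}{3}\right) \left(-1415\right) = \left(- \frac{2011}{3}\right) \left(-1415\right) = \frac{2845565}{3}$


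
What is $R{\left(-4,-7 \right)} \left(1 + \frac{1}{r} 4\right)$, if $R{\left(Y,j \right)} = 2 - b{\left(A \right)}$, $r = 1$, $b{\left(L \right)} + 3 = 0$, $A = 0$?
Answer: $25$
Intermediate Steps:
$b{\left(L \right)} = -3$ ($b{\left(L \right)} = -3 + 0 = -3$)
$R{\left(Y,j \right)} = 5$ ($R{\left(Y,j \right)} = 2 - -3 = 2 + 3 = 5$)
$R{\left(-4,-7 \right)} \left(1 + \frac{1}{r} 4\right) = 5 \left(1 + 1^{-1} \cdot 4\right) = 5 \left(1 + 1 \cdot 4\right) = 5 \left(1 + 4\right) = 5 \cdot 5 = 25$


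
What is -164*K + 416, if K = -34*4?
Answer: 22720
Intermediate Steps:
K = -136
-164*K + 416 = -164*(-136) + 416 = 22304 + 416 = 22720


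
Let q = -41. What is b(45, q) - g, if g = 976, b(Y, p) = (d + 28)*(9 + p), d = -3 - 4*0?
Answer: -1776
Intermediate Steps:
d = -3 (d = -3 + 0 = -3)
b(Y, p) = 225 + 25*p (b(Y, p) = (-3 + 28)*(9 + p) = 25*(9 + p) = 225 + 25*p)
b(45, q) - g = (225 + 25*(-41)) - 1*976 = (225 - 1025) - 976 = -800 - 976 = -1776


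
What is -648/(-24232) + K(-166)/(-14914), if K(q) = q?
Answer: 855424/22587253 ≈ 0.037872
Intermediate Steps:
-648/(-24232) + K(-166)/(-14914) = -648/(-24232) - 166/(-14914) = -648*(-1/24232) - 166*(-1/14914) = 81/3029 + 83/7457 = 855424/22587253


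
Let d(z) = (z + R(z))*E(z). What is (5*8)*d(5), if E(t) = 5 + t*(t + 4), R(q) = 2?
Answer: 14000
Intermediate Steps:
E(t) = 5 + t*(4 + t)
d(z) = (2 + z)*(5 + z**2 + 4*z) (d(z) = (z + 2)*(5 + z**2 + 4*z) = (2 + z)*(5 + z**2 + 4*z))
(5*8)*d(5) = (5*8)*((2 + 5)*(5 + 5**2 + 4*5)) = 40*(7*(5 + 25 + 20)) = 40*(7*50) = 40*350 = 14000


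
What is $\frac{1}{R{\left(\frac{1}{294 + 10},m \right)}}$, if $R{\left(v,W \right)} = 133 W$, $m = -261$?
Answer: $- \frac{1}{34713} \approx -2.8808 \cdot 10^{-5}$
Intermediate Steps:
$\frac{1}{R{\left(\frac{1}{294 + 10},m \right)}} = \frac{1}{133 \left(-261\right)} = \frac{1}{-34713} = - \frac{1}{34713}$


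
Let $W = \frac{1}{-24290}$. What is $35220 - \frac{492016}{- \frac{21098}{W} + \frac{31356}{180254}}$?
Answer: $\frac{813360471482343964}{23093710779509} \approx 35220.0$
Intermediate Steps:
$W = - \frac{1}{24290} \approx -4.1169 \cdot 10^{-5}$
$35220 - \frac{492016}{- \frac{21098}{W} + \frac{31356}{180254}} = 35220 - \frac{492016}{- \frac{21098}{- \frac{1}{24290}} + \frac{31356}{180254}} = 35220 - \frac{492016}{\left(-21098\right) \left(-24290\right) + 31356 \cdot \frac{1}{180254}} = 35220 - \frac{492016}{512470420 + \frac{15678}{90127}} = 35220 - \frac{492016}{\frac{46187421559018}{90127}} = 35220 - \frac{22171963016}{23093710779509} = \frac{813360471482343964}{23093710779509}$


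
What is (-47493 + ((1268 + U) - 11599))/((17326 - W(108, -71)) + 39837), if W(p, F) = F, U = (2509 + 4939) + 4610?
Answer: -22883/28617 ≈ -0.79963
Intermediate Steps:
U = 12058 (U = 7448 + 4610 = 12058)
(-47493 + ((1268 + U) - 11599))/((17326 - W(108, -71)) + 39837) = (-47493 + ((1268 + 12058) - 11599))/((17326 - 1*(-71)) + 39837) = (-47493 + (13326 - 11599))/((17326 + 71) + 39837) = (-47493 + 1727)/(17397 + 39837) = -45766/57234 = -45766*1/57234 = -22883/28617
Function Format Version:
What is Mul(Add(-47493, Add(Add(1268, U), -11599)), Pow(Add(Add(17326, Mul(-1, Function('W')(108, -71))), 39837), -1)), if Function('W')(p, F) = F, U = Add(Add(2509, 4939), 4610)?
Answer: Rational(-22883, 28617) ≈ -0.79963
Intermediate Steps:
U = 12058 (U = Add(7448, 4610) = 12058)
Mul(Add(-47493, Add(Add(1268, U), -11599)), Pow(Add(Add(17326, Mul(-1, Function('W')(108, -71))), 39837), -1)) = Mul(Add(-47493, Add(Add(1268, 12058), -11599)), Pow(Add(Add(17326, Mul(-1, -71)), 39837), -1)) = Mul(Add(-47493, Add(13326, -11599)), Pow(Add(Add(17326, 71), 39837), -1)) = Mul(Add(-47493, 1727), Pow(Add(17397, 39837), -1)) = Mul(-45766, Pow(57234, -1)) = Mul(-45766, Rational(1, 57234)) = Rational(-22883, 28617)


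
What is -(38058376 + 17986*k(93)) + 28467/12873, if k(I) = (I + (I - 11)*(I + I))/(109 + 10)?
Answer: -24751506151/613 ≈ -4.0378e+7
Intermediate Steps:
k(I) = I/119 + 2*I*(-11 + I)/119 (k(I) = (I + (-11 + I)*(2*I))/119 = (I + 2*I*(-11 + I))*(1/119) = I/119 + 2*I*(-11 + I)/119)
-(38058376 + 17986*k(93)) + 28467/12873 = -17986/(1/((-46)² + (1/119)*93*(-21 + 2*93))) + 28467/12873 = -17986/(1/(2116 + (1/119)*93*(-21 + 186))) + 28467*(1/12873) = -17986/(1/(2116 + (1/119)*93*165)) + 9489/4291 = -17986/(1/(2116 + 15345/119)) + 9489/4291 = -17986/(1/(267149/119)) + 9489/4291 = -17986/119/267149 + 9489/4291 = -17986*267149/119 + 9489/4291 = -282643642/7 + 9489/4291 = -24751506151/613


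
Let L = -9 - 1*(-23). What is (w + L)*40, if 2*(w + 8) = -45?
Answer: -660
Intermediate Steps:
w = -61/2 (w = -8 + (1/2)*(-45) = -8 - 45/2 = -61/2 ≈ -30.500)
L = 14 (L = -9 + 23 = 14)
(w + L)*40 = (-61/2 + 14)*40 = -33/2*40 = -660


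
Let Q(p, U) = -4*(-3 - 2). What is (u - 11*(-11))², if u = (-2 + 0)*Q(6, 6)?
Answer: 6561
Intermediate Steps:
Q(p, U) = 20 (Q(p, U) = -4*(-5) = 20)
u = -40 (u = (-2 + 0)*20 = -2*20 = -40)
(u - 11*(-11))² = (-40 - 11*(-11))² = (-40 + 121)² = 81² = 6561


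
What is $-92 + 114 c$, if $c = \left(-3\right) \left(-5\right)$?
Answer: $1618$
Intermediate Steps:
$c = 15$
$-92 + 114 c = -92 + 114 \cdot 15 = -92 + 1710 = 1618$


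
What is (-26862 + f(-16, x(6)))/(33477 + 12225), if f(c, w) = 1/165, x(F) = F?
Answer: -4432229/7540830 ≈ -0.58776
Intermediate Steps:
f(c, w) = 1/165
(-26862 + f(-16, x(6)))/(33477 + 12225) = (-26862 + 1/165)/(33477 + 12225) = -4432229/165/45702 = -4432229/165*1/45702 = -4432229/7540830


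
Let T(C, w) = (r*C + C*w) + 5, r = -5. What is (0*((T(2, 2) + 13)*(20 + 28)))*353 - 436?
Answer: -436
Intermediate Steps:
T(C, w) = 5 - 5*C + C*w (T(C, w) = (-5*C + C*w) + 5 = 5 - 5*C + C*w)
(0*((T(2, 2) + 13)*(20 + 28)))*353 - 436 = (0*(((5 - 5*2 + 2*2) + 13)*(20 + 28)))*353 - 436 = (0*(((5 - 10 + 4) + 13)*48))*353 - 436 = (0*((-1 + 13)*48))*353 - 436 = (0*(12*48))*353 - 436 = (0*576)*353 - 436 = 0*353 - 436 = 0 - 436 = -436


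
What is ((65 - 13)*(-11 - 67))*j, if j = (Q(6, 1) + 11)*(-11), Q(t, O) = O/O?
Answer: 535392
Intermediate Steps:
Q(t, O) = 1
j = -132 (j = (1 + 11)*(-11) = 12*(-11) = -132)
((65 - 13)*(-11 - 67))*j = ((65 - 13)*(-11 - 67))*(-132) = (52*(-78))*(-132) = -4056*(-132) = 535392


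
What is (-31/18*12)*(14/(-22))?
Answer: 434/33 ≈ 13.152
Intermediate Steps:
(-31/18*12)*(14/(-22)) = (-31*1/18*12)*(14*(-1/22)) = -31/18*12*(-7/11) = -62/3*(-7/11) = 434/33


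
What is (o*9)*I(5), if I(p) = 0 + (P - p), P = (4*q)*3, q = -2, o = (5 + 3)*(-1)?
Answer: 2088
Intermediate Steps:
o = -8 (o = 8*(-1) = -8)
P = -24 (P = (4*(-2))*3 = -8*3 = -24)
I(p) = -24 - p (I(p) = 0 + (-24 - p) = -24 - p)
(o*9)*I(5) = (-8*9)*(-24 - 1*5) = -72*(-24 - 5) = -72*(-29) = 2088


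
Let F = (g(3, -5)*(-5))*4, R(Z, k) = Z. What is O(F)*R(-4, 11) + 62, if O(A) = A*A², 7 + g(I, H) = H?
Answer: -55295938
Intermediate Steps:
g(I, H) = -7 + H
F = 240 (F = ((-7 - 5)*(-5))*4 = -12*(-5)*4 = 60*4 = 240)
O(A) = A³
O(F)*R(-4, 11) + 62 = 240³*(-4) + 62 = 13824000*(-4) + 62 = -55296000 + 62 = -55295938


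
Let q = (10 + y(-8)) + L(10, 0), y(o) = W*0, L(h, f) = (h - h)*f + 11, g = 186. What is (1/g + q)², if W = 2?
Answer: 15264649/34596 ≈ 441.23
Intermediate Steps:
L(h, f) = 11 (L(h, f) = 0*f + 11 = 0 + 11 = 11)
y(o) = 0 (y(o) = 2*0 = 0)
q = 21 (q = (10 + 0) + 11 = 10 + 11 = 21)
(1/g + q)² = (1/186 + 21)² = (3907/186)² = 15264649/34596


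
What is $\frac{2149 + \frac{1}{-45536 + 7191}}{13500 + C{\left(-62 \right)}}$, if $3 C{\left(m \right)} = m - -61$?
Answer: $\frac{247210212}{1552934155} \approx 0.15919$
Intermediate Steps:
$C{\left(m \right)} = \frac{61}{3} + \frac{m}{3}$ ($C{\left(m \right)} = \frac{m - -61}{3} = \frac{m + 61}{3} = \frac{61 + m}{3} = \frac{61}{3} + \frac{m}{3}$)
$\frac{2149 + \frac{1}{-45536 + 7191}}{13500 + C{\left(-62 \right)}} = \frac{2149 + \frac{1}{-45536 + 7191}}{13500 + \left(\frac{61}{3} + \frac{1}{3} \left(-62\right)\right)} = \frac{2149 + \frac{1}{-38345}}{13500 + \left(\frac{61}{3} - \frac{62}{3}\right)} = \frac{2149 - \frac{1}{38345}}{13500 - \frac{1}{3}} = \frac{82403404}{38345 \cdot \frac{40499}{3}} = \frac{82403404}{38345} \cdot \frac{3}{40499} = \frac{247210212}{1552934155}$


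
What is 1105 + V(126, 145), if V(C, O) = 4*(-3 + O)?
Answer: 1673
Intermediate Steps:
V(C, O) = -12 + 4*O
1105 + V(126, 145) = 1105 + (-12 + 4*145) = 1105 + (-12 + 580) = 1105 + 568 = 1673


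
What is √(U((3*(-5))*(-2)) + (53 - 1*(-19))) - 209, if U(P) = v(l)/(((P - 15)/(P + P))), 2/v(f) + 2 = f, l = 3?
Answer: -209 + 4*√5 ≈ -200.06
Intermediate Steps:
v(f) = 2/(-2 + f)
U(P) = 4*P/(-15 + P) (U(P) = (2/(-2 + 3))/(((P - 15)/(P + P))) = (2/1)/(((-15 + P)/((2*P)))) = (2*1)/(((-15 + P)*(1/(2*P)))) = 2/(((-15 + P)/(2*P))) = 2*(2*P/(-15 + P)) = 4*P/(-15 + P))
√(U((3*(-5))*(-2)) + (53 - 1*(-19))) - 209 = √(4*((3*(-5))*(-2))/(-15 + (3*(-5))*(-2)) + (53 - 1*(-19))) - 209 = √(4*(-15*(-2))/(-15 - 15*(-2)) + (53 + 19)) - 209 = √(4*30/(-15 + 30) + 72) - 209 = √(4*30/15 + 72) - 209 = √(4*30*(1/15) + 72) - 209 = √(8 + 72) - 209 = √80 - 209 = 4*√5 - 209 = -209 + 4*√5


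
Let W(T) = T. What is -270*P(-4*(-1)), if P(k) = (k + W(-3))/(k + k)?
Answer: -135/4 ≈ -33.750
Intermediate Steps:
P(k) = (-3 + k)/(2*k) (P(k) = (k - 3)/(k + k) = (-3 + k)/((2*k)) = (-3 + k)*(1/(2*k)) = (-3 + k)/(2*k))
-270*P(-4*(-1)) = -135*(-3 - 4*(-1))/((-4*(-1))) = -135*(-3 + 4)/4 = -135/4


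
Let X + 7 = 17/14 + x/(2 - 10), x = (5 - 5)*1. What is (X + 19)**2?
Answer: 34225/196 ≈ 174.62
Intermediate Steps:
x = 0 (x = 0*1 = 0)
X = -81/14 (X = -7 + (17/14 + 0/(2 - 10)) = -7 + (17*(1/14) + 0/(-8)) = -7 + (17/14 + 0*(-1/8)) = -7 + (17/14 + 0) = -7 + 17/14 = -81/14 ≈ -5.7857)
(X + 19)**2 = (-81/14 + 19)**2 = (185/14)**2 = 34225/196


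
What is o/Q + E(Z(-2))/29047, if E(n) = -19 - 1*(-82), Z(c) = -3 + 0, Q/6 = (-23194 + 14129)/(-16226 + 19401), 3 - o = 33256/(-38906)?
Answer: -1369792178773/6146627943498 ≈ -0.22285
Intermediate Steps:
o = 74987/19453 (o = 3 - 33256/(-38906) = 3 - 33256*(-1)/38906 = 3 - 1*(-16628/19453) = 3 + 16628/19453 = 74987/19453 ≈ 3.8548)
Q = -10878/635 (Q = 6*((-23194 + 14129)/(-16226 + 19401)) = 6*(-9065/3175) = 6*(-9065*1/3175) = 6*(-1813/635) = -10878/635 ≈ -17.131)
Z(c) = -3
E(n) = 63 (E(n) = -19 + 82 = 63)
o/Q + E(Z(-2))/29047 = 74987/(19453*(-10878/635)) + 63/29047 = (74987/19453)*(-635/10878) + 63*(1/29047) = -47616745/211609734 + 63/29047 = -1369792178773/6146627943498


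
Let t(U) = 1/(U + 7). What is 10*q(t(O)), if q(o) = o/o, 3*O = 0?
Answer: 10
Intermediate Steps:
O = 0 (O = (1/3)*0 = 0)
t(U) = 1/(7 + U)
q(o) = 1
10*q(t(O)) = 10*1 = 10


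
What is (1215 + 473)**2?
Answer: 2849344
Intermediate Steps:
(1215 + 473)**2 = 1688**2 = 2849344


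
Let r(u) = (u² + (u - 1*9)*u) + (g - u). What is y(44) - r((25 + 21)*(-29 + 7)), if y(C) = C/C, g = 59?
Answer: -2058466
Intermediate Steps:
y(C) = 1
r(u) = 59 + u² - u + u*(-9 + u) (r(u) = (u² + (u - 1*9)*u) + (59 - u) = (u² + (u - 9)*u) + (59 - u) = (u² + (-9 + u)*u) + (59 - u) = (u² + u*(-9 + u)) + (59 - u) = 59 + u² - u + u*(-9 + u))
y(44) - r((25 + 21)*(-29 + 7)) = 1 - (59 - 10*(25 + 21)*(-29 + 7) + 2*((25 + 21)*(-29 + 7))²) = 1 - (59 - 460*(-22) + 2*(46*(-22))²) = 1 - (59 - 10*(-1012) + 2*(-1012)²) = 1 - (59 + 10120 + 2*1024144) = 1 - (59 + 10120 + 2048288) = 1 - 1*2058467 = 1 - 2058467 = -2058466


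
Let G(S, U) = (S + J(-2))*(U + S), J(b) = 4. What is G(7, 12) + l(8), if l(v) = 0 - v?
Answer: 201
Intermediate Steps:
l(v) = -v
G(S, U) = (4 + S)*(S + U) (G(S, U) = (S + 4)*(U + S) = (4 + S)*(S + U))
G(7, 12) + l(8) = (7**2 + 4*7 + 4*12 + 7*12) - 1*8 = (49 + 28 + 48 + 84) - 8 = 209 - 8 = 201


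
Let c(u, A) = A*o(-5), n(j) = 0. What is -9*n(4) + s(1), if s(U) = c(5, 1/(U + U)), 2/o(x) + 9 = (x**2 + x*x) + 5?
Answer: 1/46 ≈ 0.021739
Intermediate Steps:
o(x) = 2/(-4 + 2*x**2) (o(x) = 2/(-9 + ((x**2 + x*x) + 5)) = 2/(-9 + ((x**2 + x**2) + 5)) = 2/(-9 + (2*x**2 + 5)) = 2/(-9 + (5 + 2*x**2)) = 2/(-4 + 2*x**2))
c(u, A) = A/23 (c(u, A) = A/(-2 + (-5)**2) = A/(-2 + 25) = A/23)
s(U) = 1/(46*U) (s(U) = 1/(23*(U + U)) = 1/(23*((2*U))) = (1/(2*U))/23 = 1/(46*U))
-9*n(4) + s(1) = -9*0 + (1/46)/1 = 0 + (1/46)*1 = 0 + 1/46 = 1/46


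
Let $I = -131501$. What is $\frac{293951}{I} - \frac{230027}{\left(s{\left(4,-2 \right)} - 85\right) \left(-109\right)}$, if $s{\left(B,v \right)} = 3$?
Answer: $- \frac{32876114565}{1175355938} \approx -27.971$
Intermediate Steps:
$\frac{293951}{I} - \frac{230027}{\left(s{\left(4,-2 \right)} - 85\right) \left(-109\right)} = \frac{293951}{-131501} - \frac{230027}{\left(3 - 85\right) \left(-109\right)} = 293951 \left(- \frac{1}{131501}\right) - \frac{230027}{\left(-82\right) \left(-109\right)} = - \frac{293951}{131501} - \frac{230027}{8938} = - \frac{32876114565}{1175355938}$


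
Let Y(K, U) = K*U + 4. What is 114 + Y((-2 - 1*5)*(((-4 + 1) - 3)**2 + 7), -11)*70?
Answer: 232164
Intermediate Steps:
Y(K, U) = 4 + K*U
114 + Y((-2 - 1*5)*(((-4 + 1) - 3)**2 + 7), -11)*70 = 114 + (4 + ((-2 - 1*5)*(((-4 + 1) - 3)**2 + 7))*(-11))*70 = 114 + (4 + ((-2 - 5)*((-3 - 3)**2 + 7))*(-11))*70 = 114 + (4 - 7*((-6)**2 + 7)*(-11))*70 = 114 + (4 - 7*(36 + 7)*(-11))*70 = 114 + (4 - 7*43*(-11))*70 = 114 + (4 - 301*(-11))*70 = 114 + (4 + 3311)*70 = 114 + 3315*70 = 114 + 232050 = 232164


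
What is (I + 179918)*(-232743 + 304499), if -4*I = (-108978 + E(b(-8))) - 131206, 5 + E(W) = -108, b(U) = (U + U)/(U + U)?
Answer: 17220883891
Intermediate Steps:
b(U) = 1 (b(U) = (2*U)/((2*U)) = (2*U)*(1/(2*U)) = 1)
E(W) = -113 (E(W) = -5 - 108 = -113)
I = 240297/4 (I = -((-108978 - 113) - 131206)/4 = -(-109091 - 131206)/4 = -1/4*(-240297) = 240297/4 ≈ 60074.)
(I + 179918)*(-232743 + 304499) = (240297/4 + 179918)*(-232743 + 304499) = (959969/4)*71756 = 17220883891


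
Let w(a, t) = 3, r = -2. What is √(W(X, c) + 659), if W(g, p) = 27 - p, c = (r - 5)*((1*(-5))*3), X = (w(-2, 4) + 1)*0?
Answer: √581 ≈ 24.104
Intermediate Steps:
X = 0 (X = (3 + 1)*0 = 4*0 = 0)
c = 105 (c = (-2 - 5)*((1*(-5))*3) = -(-35)*3 = -7*(-15) = 105)
√(W(X, c) + 659) = √((27 - 1*105) + 659) = √((27 - 105) + 659) = √(-78 + 659) = √581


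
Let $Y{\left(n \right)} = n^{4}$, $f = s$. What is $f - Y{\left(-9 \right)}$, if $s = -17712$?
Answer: $-24273$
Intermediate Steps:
$f = -17712$
$f - Y{\left(-9 \right)} = -17712 - \left(-9\right)^{4} = -17712 - 6561 = -24273$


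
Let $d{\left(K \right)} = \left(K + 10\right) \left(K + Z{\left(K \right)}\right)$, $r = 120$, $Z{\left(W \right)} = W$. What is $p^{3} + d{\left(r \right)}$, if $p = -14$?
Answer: $28456$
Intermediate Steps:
$d{\left(K \right)} = 2 K \left(10 + K\right)$ ($d{\left(K \right)} = \left(K + 10\right) \left(K + K\right) = \left(10 + K\right) 2 K = 2 K \left(10 + K\right)$)
$p^{3} + d{\left(r \right)} = \left(-14\right)^{3} + 2 \cdot 120 \left(10 + 120\right) = -2744 + 2 \cdot 120 \cdot 130 = -2744 + 31200 = 28456$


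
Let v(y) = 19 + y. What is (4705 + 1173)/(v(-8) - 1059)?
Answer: -2939/524 ≈ -5.6088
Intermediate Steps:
(4705 + 1173)/(v(-8) - 1059) = (4705 + 1173)/((19 - 8) - 1059) = 5878/(11 - 1059) = 5878/(-1048) = 5878*(-1/1048) = -2939/524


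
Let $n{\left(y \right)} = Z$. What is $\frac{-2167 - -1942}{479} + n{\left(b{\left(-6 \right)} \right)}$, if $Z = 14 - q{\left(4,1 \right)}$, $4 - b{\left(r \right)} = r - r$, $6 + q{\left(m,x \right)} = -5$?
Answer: $\frac{11750}{479} \approx 24.53$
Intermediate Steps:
$q{\left(m,x \right)} = -11$ ($q{\left(m,x \right)} = -6 - 5 = -11$)
$b{\left(r \right)} = 4$ ($b{\left(r \right)} = 4 - \left(r - r\right) = 4 - 0 = 4 + 0 = 4$)
$Z = 25$ ($Z = 14 - -11 = 14 + 11 = 25$)
$n{\left(y \right)} = 25$
$\frac{-2167 - -1942}{479} + n{\left(b{\left(-6 \right)} \right)} = \frac{-2167 - -1942}{479} + 25 = \left(-2167 + 1942\right) \frac{1}{479} + 25 = \left(-225\right) \frac{1}{479} + 25 = - \frac{225}{479} + 25 = \frac{11750}{479}$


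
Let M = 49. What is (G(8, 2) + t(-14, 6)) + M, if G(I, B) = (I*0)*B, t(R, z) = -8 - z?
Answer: 35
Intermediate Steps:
G(I, B) = 0 (G(I, B) = 0*B = 0)
(G(8, 2) + t(-14, 6)) + M = (0 + (-8 - 1*6)) + 49 = (0 + (-8 - 6)) + 49 = (0 - 14) + 49 = -14 + 49 = 35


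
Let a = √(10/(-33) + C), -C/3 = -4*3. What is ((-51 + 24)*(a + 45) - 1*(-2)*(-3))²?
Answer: 16685505/11 + 1998*√38874 ≈ 1.9108e+6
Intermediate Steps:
C = 36 (C = -(-12)*3 = -3*(-12) = 36)
a = √38874/33 (a = √(10/(-33) + 36) = √(10*(-1/33) + 36) = √(-10/33 + 36) = √(1178/33) = √38874/33 ≈ 5.9747)
((-51 + 24)*(a + 45) - 1*(-2)*(-3))² = ((-51 + 24)*(√38874/33 + 45) - 1*(-2)*(-3))² = (-27*(45 + √38874/33) + 2*(-3))² = ((-1215 - 9*√38874/11) - 6)² = (-1221 - 9*√38874/11)²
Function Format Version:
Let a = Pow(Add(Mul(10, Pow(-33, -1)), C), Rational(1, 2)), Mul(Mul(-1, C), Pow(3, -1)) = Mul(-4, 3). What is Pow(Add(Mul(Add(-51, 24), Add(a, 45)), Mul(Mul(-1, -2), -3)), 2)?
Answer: Add(Rational(16685505, 11), Mul(1998, Pow(38874, Rational(1, 2)))) ≈ 1.9108e+6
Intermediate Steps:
C = 36 (C = Mul(-3, Mul(-4, 3)) = Mul(-3, -12) = 36)
a = Mul(Rational(1, 33), Pow(38874, Rational(1, 2))) (a = Pow(Add(Mul(10, Pow(-33, -1)), 36), Rational(1, 2)) = Pow(Add(Mul(10, Rational(-1, 33)), 36), Rational(1, 2)) = Pow(Add(Rational(-10, 33), 36), Rational(1, 2)) = Pow(Rational(1178, 33), Rational(1, 2)) = Mul(Rational(1, 33), Pow(38874, Rational(1, 2))) ≈ 5.9747)
Pow(Add(Mul(Add(-51, 24), Add(a, 45)), Mul(Mul(-1, -2), -3)), 2) = Pow(Add(Mul(Add(-51, 24), Add(Mul(Rational(1, 33), Pow(38874, Rational(1, 2))), 45)), Mul(Mul(-1, -2), -3)), 2) = Pow(Add(Mul(-27, Add(45, Mul(Rational(1, 33), Pow(38874, Rational(1, 2))))), Mul(2, -3)), 2) = Pow(Add(Add(-1215, Mul(Rational(-9, 11), Pow(38874, Rational(1, 2)))), -6), 2) = Pow(Add(-1221, Mul(Rational(-9, 11), Pow(38874, Rational(1, 2)))), 2)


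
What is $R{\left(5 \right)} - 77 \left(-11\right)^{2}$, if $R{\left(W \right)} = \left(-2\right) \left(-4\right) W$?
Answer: $-9277$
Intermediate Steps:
$R{\left(W \right)} = 8 W$
$R{\left(5 \right)} - 77 \left(-11\right)^{2} = 8 \cdot 5 - 77 \left(-11\right)^{2} = 40 - 9317 = -9277$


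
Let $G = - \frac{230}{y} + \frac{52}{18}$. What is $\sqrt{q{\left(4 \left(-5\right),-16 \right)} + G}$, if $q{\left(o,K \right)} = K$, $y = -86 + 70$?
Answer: $\frac{\sqrt{182}}{12} \approx 1.1242$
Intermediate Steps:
$y = -16$
$G = \frac{1243}{72}$ ($G = - \frac{230}{-16} + \frac{52}{18} = \left(-230\right) \left(- \frac{1}{16}\right) + 52 \cdot \frac{1}{18} = \frac{115}{8} + \frac{26}{9} = \frac{1243}{72} \approx 17.264$)
$\sqrt{q{\left(4 \left(-5\right),-16 \right)} + G} = \sqrt{-16 + \frac{1243}{72}} = \sqrt{\frac{91}{72}} = \frac{\sqrt{182}}{12}$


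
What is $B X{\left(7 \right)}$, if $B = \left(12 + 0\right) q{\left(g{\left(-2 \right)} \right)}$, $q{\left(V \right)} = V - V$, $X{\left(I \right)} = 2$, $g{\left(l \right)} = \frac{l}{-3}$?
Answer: $0$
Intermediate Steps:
$g{\left(l \right)} = - \frac{l}{3}$ ($g{\left(l \right)} = l \left(- \frac{1}{3}\right) = - \frac{l}{3}$)
$q{\left(V \right)} = 0$
$B = 0$ ($B = \left(12 + 0\right) 0 = 12 \cdot 0 = 0$)
$B X{\left(7 \right)} = 0 \cdot 2 = 0$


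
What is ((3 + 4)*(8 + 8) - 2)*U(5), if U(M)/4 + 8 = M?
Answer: -1320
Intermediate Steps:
U(M) = -32 + 4*M
((3 + 4)*(8 + 8) - 2)*U(5) = ((3 + 4)*(8 + 8) - 2)*(-32 + 4*5) = (7*16 - 2)*(-32 + 20) = (112 - 2)*(-12) = 110*(-12) = -1320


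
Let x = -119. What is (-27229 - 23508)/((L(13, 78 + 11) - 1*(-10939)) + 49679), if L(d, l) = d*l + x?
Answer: -50737/61656 ≈ -0.82290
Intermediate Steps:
L(d, l) = -119 + d*l (L(d, l) = d*l - 119 = -119 + d*l)
(-27229 - 23508)/((L(13, 78 + 11) - 1*(-10939)) + 49679) = (-27229 - 23508)/(((-119 + 13*(78 + 11)) - 1*(-10939)) + 49679) = -50737/(((-119 + 13*89) + 10939) + 49679) = -50737/(((-119 + 1157) + 10939) + 49679) = -50737/((1038 + 10939) + 49679) = -50737/(11977 + 49679) = -50737/61656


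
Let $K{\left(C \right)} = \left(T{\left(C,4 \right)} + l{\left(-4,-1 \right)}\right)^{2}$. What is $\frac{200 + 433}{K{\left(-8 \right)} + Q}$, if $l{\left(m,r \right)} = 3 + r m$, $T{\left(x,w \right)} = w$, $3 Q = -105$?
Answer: $\frac{633}{86} \approx 7.3605$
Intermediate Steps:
$Q = -35$ ($Q = \frac{1}{3} \left(-105\right) = -35$)
$l{\left(m,r \right)} = 3 + m r$
$K{\left(C \right)} = 121$ ($K{\left(C \right)} = \left(4 + \left(3 - -4\right)\right)^{2} = \left(4 + \left(3 + 4\right)\right)^{2} = \left(4 + 7\right)^{2} = 11^{2} = 121$)
$\frac{200 + 433}{K{\left(-8 \right)} + Q} = \frac{200 + 433}{121 - 35} = \frac{633}{86}$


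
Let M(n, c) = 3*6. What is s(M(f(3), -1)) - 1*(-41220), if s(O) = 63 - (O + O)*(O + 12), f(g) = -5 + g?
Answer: 40203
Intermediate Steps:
M(n, c) = 18
s(O) = 63 - 2*O*(12 + O)
s(M(f(3), -1)) - 1*(-41220) = (63 - 24*18 - 2*18**2) - 1*(-41220) = (63 - 432 - 2*324) + 41220 = (63 - 432 - 648) + 41220 = -1017 + 41220 = 40203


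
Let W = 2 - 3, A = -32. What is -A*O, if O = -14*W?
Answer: 448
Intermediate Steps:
W = -1
O = 14 (O = -14*(-1) = 14)
-A*O = -(-32)*14 = -1*(-448) = 448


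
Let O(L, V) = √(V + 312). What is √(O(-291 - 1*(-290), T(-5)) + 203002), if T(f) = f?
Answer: √(203002 + √307) ≈ 450.58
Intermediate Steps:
O(L, V) = √(312 + V)
√(O(-291 - 1*(-290), T(-5)) + 203002) = √(√(312 - 5) + 203002) = √(√307 + 203002) = √(203002 + √307)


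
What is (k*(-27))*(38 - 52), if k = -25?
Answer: -9450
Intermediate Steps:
(k*(-27))*(38 - 52) = (-25*(-27))*(38 - 52) = 675*(-14) = -9450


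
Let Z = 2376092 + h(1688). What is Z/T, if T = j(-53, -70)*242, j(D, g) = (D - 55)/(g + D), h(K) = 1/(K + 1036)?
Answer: 265371458969/23731488 ≈ 11182.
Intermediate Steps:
h(K) = 1/(1036 + K)
j(D, g) = (-55 + D)/(D + g)
T = 8712/41 (T = ((-55 - 53)/(-53 - 70))*242 = (-108/(-123))*242 = -1/123*(-108)*242 = (36/41)*242 = 8712/41 ≈ 212.49)
Z = 6472474609/2724 (Z = 2376092 + 1/(1036 + 1688) = 2376092 + 1/2724 = 6472474609/2724 ≈ 2.3761e+6)
Z/T = 6472474609/(2724*(8712/41)) = (6472474609/2724)*(41/8712) = 265371458969/23731488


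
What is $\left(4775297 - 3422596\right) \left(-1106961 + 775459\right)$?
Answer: $-448423086902$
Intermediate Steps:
$\left(4775297 - 3422596\right) \left(-1106961 + 775459\right) = 1352701 \left(-331502\right) = -448423086902$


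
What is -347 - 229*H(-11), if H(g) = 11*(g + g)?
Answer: 55071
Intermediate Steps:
H(g) = 22*g (H(g) = 11*(2*g) = 22*g)
-347 - 229*H(-11) = -347 - 5038*(-11) = -347 - 229*(-242) = -347 + 55418 = 55071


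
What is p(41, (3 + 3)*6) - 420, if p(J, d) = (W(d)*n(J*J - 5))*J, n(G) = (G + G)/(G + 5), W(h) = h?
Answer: 103452/41 ≈ 2523.2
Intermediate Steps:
n(G) = 2*G/(5 + G) (n(G) = (2*G)/(5 + G) = 2*G/(5 + G))
p(J, d) = 2*d*(-5 + J²)/J (p(J, d) = (d*(2*(J*J - 5)/(5 + (J*J - 5))))*J = (d*(2*(J² - 5)/(5 + (J² - 5))))*J = (d*(2*(-5 + J²)/(5 + (-5 + J²))))*J = (d*(2*(-5 + J²)/(J²)))*J = (d*(2*(-5 + J²)/J²))*J = (2*d*(-5 + J²)/J²)*J = 2*d*(-5 + J²)/J)
p(41, (3 + 3)*6) - 420 = 2*((3 + 3)*6)*(-5 + 41²)/41 - 420 = 2*(6*6)*(1/41)*(-5 + 1681) - 420 = 2*36*(1/41)*1676 - 420 = 120672/41 - 420 = 103452/41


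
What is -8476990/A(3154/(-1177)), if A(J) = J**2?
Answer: -5871710039855/4973858 ≈ -1.1805e+6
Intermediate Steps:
-8476990/A(3154/(-1177)) = -8476990/((3154/(-1177))**2) = -8476990/((3154*(-1/1177))**2) = -8476990/((-3154/1177)**2) = -8476990/9947716/1385329 = -8476990*1385329/9947716 = -5871710039855/4973858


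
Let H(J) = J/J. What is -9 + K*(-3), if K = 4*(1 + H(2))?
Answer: -33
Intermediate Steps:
H(J) = 1
K = 8 (K = 4*(1 + 1) = 4*2 = 8)
-9 + K*(-3) = -9 + 8*(-3) = -9 - 24 = -33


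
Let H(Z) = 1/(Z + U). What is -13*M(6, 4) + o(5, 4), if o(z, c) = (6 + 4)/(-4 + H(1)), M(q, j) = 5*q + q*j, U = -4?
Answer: -9156/13 ≈ -704.31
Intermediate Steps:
H(Z) = 1/(-4 + Z) (H(Z) = 1/(Z - 4) = 1/(-4 + Z))
M(q, j) = 5*q + j*q
o(z, c) = -30/13 (o(z, c) = (6 + 4)/(-4 + 1/(-4 + 1)) = 10/(-4 + 1/(-3)) = 10/(-4 - ⅓) = 10/(-13/3) = 10*(-3/13) = -30/13)
-13*M(6, 4) + o(5, 4) = -78*(5 + 4) - 30/13 = -78*9 - 30/13 = -13*54 - 30/13 = -702 - 30/13 = -9156/13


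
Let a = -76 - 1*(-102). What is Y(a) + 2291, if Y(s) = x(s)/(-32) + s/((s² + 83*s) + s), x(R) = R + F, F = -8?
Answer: 2015593/880 ≈ 2290.4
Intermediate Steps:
x(R) = -8 + R (x(R) = R - 8 = -8 + R)
a = 26 (a = -76 + 102 = 26)
Y(s) = ¼ - s/32 + s/(s² + 84*s) (Y(s) = (-8 + s)/(-32) + s/((s² + 83*s) + s) = (-8 + s)*(-1/32) + s/(s² + 84*s) = (¼ - s/32) + s/(s² + 84*s) = ¼ - s/32 + s/(s² + 84*s))
Y(a) + 2291 = (704 - 1*26² - 76*26)/(32*(84 + 26)) + 2291 = (1/32)*(704 - 1*676 - 1976)/110 + 2291 = (1/32)*(1/110)*(704 - 676 - 1976) + 2291 = (1/32)*(1/110)*(-1948) + 2291 = -487/880 + 2291 = 2015593/880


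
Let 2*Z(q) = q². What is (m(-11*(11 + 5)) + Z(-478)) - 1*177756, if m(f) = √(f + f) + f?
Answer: -63690 + 4*I*√22 ≈ -63690.0 + 18.762*I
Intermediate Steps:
Z(q) = q²/2
m(f) = f + √2*√f (m(f) = √(2*f) + f = √2*√f + f = f + √2*√f)
(m(-11*(11 + 5)) + Z(-478)) - 1*177756 = ((-11*(11 + 5) + √2*√(-11*(11 + 5))) + (½)*(-478)²) - 1*177756 = ((-11*16 + √2*√(-11*16)) + (½)*228484) - 177756 = ((-176 + √2*√(-176)) + 114242) - 177756 = ((-176 + √2*(4*I*√11)) + 114242) - 177756 = ((-176 + 4*I*√22) + 114242) - 177756 = (114066 + 4*I*√22) - 177756 = -63690 + 4*I*√22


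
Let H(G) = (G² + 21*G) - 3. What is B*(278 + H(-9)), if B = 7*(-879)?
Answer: -1027551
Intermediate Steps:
H(G) = -3 + G² + 21*G
B = -6153
B*(278 + H(-9)) = -6153*(278 + (-3 + (-9)² + 21*(-9))) = -6153*(278 + (-3 + 81 - 189)) = -6153*(278 - 111) = -6153*167 = -1027551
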